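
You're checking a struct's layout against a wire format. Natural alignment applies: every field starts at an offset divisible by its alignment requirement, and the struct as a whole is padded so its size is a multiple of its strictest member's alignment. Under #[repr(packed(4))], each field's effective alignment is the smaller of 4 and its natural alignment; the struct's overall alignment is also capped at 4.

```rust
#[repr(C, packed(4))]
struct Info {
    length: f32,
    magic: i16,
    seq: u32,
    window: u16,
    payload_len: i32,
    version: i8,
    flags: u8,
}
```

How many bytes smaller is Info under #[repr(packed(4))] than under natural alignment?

0

natural layout:
  length at 0 (size 4, align 4) → ends 4
  magic at 4 (size 2, align 2) → ends 6
  pad 2 to align 4 for seq
  seq at 8 (size 4, align 4) → ends 12
  window at 12 (size 2, align 2) → ends 14
  pad 2 to align 4 for payload_len
  payload_len at 16 (size 4, align 4) → ends 20
  version at 20 (size 1, align 1) → ends 21
  flags at 21 (size 1, align 1) → ends 22
  tail pad 2 to reach multiple of 4
  total 24 bytes, alignment 4
packed(4) layout:
  length at 0 (size 4, align 4) → ends 4
  magic at 4 (size 2, align 2) → ends 6
  pad 2 to align 4 for seq
  seq at 8 (size 4, align 4) → ends 12
  window at 12 (size 2, align 2) → ends 14
  pad 2 to align 4 for payload_len
  payload_len at 16 (size 4, align 4) → ends 20
  version at 20 (size 1, align 1) → ends 21
  flags at 21 (size 1, align 1) → ends 22
  tail pad 2 to reach multiple of 4
  total 24 bytes, alignment 4
24 − 24 = 0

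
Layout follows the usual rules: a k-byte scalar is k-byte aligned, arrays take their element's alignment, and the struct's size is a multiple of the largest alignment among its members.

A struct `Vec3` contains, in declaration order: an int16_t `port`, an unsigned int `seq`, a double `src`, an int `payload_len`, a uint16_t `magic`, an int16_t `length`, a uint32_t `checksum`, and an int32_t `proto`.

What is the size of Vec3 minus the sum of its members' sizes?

0..2  port  (2B, 2-aligned)
2..4  -- padding (2B)
4..8  seq  (4B, 4-aligned)
8..16  src  (8B, 8-aligned)
16..20  payload_len  (4B, 4-aligned)
20..22  magic  (2B, 2-aligned)
22..24  length  (2B, 2-aligned)
24..28  checksum  (4B, 4-aligned)
28..32  proto  (4B, 4-aligned)
sizeof = 32, alignof = 8
data bytes 30, size 32 → padding 2

2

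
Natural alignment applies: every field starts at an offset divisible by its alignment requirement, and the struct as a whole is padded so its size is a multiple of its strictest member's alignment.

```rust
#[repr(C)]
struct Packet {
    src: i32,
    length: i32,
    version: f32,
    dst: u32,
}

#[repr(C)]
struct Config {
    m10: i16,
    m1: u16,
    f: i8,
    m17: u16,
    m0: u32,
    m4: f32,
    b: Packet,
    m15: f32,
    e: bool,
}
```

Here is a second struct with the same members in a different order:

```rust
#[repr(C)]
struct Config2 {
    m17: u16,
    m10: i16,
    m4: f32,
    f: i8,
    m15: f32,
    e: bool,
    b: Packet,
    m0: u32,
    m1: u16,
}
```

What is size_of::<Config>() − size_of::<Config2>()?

Packet: 0..4  src  (4B, 4-aligned); 4..8  length  (4B, 4-aligned); 8..12  version  (4B, 4-aligned); 12..16  dst  (4B, 4-aligned); sizeof = 16, alignof = 4
0..2  m10  (2B, 2-aligned)
2..4  m1  (2B, 2-aligned)
4..5  f  (1B, 1-aligned)
5..6  -- padding (1B)
6..8  m17  (2B, 2-aligned)
8..12  m0  (4B, 4-aligned)
12..16  m4  (4B, 4-aligned)
16..32  b  (16B, 4-aligned)
32..36  m15  (4B, 4-aligned)
36..37  e  (1B, 1-aligned)
37..40  -- tail padding (3B)
sizeof = 40, alignof = 4
— Config2 —
0..2  m17  (2B, 2-aligned)
2..4  m10  (2B, 2-aligned)
4..8  m4  (4B, 4-aligned)
8..9  f  (1B, 1-aligned)
9..12  -- padding (3B)
12..16  m15  (4B, 4-aligned)
16..17  e  (1B, 1-aligned)
17..20  -- padding (3B)
20..36  b  (16B, 4-aligned)
36..40  m0  (4B, 4-aligned)
40..42  m1  (2B, 2-aligned)
42..44  -- tail padding (2B)
sizeof = 44, alignof = 4
40 − 44 = -4

-4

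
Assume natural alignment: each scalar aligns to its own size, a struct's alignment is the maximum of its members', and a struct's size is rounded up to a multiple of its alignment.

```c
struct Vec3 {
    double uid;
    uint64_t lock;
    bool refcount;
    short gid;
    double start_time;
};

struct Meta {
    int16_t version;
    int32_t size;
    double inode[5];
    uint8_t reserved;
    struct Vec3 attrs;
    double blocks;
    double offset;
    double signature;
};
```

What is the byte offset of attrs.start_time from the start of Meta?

Vec3: @0: uid [8B, align 8] → 8; @8: lock [8B, align 8] → 16; @16: refcount [1B, align 1] → 17; +1 pad (align 2); @18: gid [2B, align 2] → 20; +4 pad (align 8); @24: start_time [8B, align 8] → 32; size 32, align 8
@0: version [2B, align 2] → 2
+2 pad (align 4)
@4: size [4B, align 4] → 8
@8: inode [40B, align 8] → 48
@48: reserved [1B, align 1] → 49
+7 pad (align 8)
@56: attrs [32B, align 8] → 88
within Vec3: start_time at 24
56 + 24 = 80

80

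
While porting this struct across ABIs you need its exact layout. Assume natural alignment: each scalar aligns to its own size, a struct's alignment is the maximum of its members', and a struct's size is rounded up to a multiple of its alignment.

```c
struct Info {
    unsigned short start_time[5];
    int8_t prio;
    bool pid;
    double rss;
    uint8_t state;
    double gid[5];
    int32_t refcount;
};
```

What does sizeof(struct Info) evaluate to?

@0: start_time [10B, align 2] → 10
@10: prio [1B, align 1] → 11
@11: pid [1B, align 1] → 12
+4 pad (align 8)
@16: rss [8B, align 8] → 24
@24: state [1B, align 1] → 25
+7 pad (align 8)
@32: gid [40B, align 8] → 72
@72: refcount [4B, align 4] → 76
+4 tail pad (align 8)
size 80, align 8

80 bytes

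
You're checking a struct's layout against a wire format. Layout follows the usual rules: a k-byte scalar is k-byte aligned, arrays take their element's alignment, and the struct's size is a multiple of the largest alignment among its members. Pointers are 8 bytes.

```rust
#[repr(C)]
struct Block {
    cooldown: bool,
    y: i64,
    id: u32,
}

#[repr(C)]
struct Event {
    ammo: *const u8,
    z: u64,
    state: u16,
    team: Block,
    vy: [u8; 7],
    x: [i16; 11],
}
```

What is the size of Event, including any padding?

Block: 0..1  cooldown  (1B, 1-aligned); 1..8  -- padding (7B); 8..16  y  (8B, 8-aligned); 16..20  id  (4B, 4-aligned); 20..24  -- tail padding (4B); sizeof = 24, alignof = 8
0..8  ammo  (8B, 8-aligned)
8..16  z  (8B, 8-aligned)
16..18  state  (2B, 2-aligned)
18..24  -- padding (6B)
24..48  team  (24B, 8-aligned)
48..55  vy  (7B, 1-aligned)
55..56  -- padding (1B)
56..78  x  (22B, 2-aligned)
78..80  -- tail padding (2B)
sizeof = 80, alignof = 8

80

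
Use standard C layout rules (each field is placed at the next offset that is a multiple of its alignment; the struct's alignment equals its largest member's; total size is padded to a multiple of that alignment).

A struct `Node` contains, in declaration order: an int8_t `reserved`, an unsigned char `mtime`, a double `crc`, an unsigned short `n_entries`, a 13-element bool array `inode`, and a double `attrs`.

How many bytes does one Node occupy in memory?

reserved at 0 (size 1, align 1) → ends 1
mtime at 1 (size 1, align 1) → ends 2
pad 6 to align 8 for crc
crc at 8 (size 8, align 8) → ends 16
n_entries at 16 (size 2, align 2) → ends 18
inode at 18 (size 13, align 1) → ends 31
pad 1 to align 8 for attrs
attrs at 32 (size 8, align 8) → ends 40
total 40 bytes, alignment 8

40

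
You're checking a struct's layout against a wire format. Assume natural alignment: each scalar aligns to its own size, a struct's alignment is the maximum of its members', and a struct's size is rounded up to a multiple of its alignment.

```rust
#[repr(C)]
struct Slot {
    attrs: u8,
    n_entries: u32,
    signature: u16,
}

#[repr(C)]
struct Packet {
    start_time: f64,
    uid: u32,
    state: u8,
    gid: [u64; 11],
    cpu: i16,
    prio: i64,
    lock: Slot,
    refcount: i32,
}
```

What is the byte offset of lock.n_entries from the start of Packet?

Slot: attrs at 0 (size 1, align 1) → ends 1; pad 3 to align 4 for n_entries; n_entries at 4 (size 4, align 4) → ends 8; signature at 8 (size 2, align 2) → ends 10; tail pad 2 to reach multiple of 4; total 12 bytes, alignment 4
start_time at 0 (size 8, align 8) → ends 8
uid at 8 (size 4, align 4) → ends 12
state at 12 (size 1, align 1) → ends 13
pad 3 to align 8 for gid
gid at 16 (size 88, align 8) → ends 104
cpu at 104 (size 2, align 2) → ends 106
pad 6 to align 8 for prio
prio at 112 (size 8, align 8) → ends 120
lock at 120 (size 12, align 4) → ends 132
within Slot: n_entries at 4
120 + 4 = 124

124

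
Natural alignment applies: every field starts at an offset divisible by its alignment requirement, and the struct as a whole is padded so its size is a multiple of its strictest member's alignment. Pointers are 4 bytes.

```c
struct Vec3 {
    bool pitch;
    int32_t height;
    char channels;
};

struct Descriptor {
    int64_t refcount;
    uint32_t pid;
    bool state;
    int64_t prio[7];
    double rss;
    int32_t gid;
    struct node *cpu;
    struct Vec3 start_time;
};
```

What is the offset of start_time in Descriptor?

88

Vec3: pitch at 0 (size 1, align 1) → ends 1; pad 3 to align 4 for height; height at 4 (size 4, align 4) → ends 8; channels at 8 (size 1, align 1) → ends 9; tail pad 3 to reach multiple of 4; total 12 bytes, alignment 4
refcount at 0 (size 8, align 8) → ends 8
pid at 8 (size 4, align 4) → ends 12
state at 12 (size 1, align 1) → ends 13
pad 3 to align 8 for prio
prio at 16 (size 56, align 8) → ends 72
rss at 72 (size 8, align 8) → ends 80
gid at 80 (size 4, align 4) → ends 84
cpu at 84 (size 4, align 4) → ends 88
start_time at 88 (size 12, align 4) → ends 100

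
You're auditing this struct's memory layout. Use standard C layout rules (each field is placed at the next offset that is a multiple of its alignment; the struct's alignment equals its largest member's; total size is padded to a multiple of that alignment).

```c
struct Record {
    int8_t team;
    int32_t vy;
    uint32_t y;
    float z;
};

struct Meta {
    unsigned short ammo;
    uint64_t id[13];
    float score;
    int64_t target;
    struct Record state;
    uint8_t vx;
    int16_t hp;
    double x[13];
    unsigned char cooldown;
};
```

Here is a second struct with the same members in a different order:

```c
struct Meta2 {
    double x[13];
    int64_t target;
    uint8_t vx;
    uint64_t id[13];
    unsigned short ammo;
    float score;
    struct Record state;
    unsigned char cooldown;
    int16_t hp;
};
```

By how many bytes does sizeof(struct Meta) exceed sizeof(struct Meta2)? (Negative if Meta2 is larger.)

Record: 0..1  team  (1B, 1-aligned); 1..4  -- padding (3B); 4..8  vy  (4B, 4-aligned); 8..12  y  (4B, 4-aligned); 12..16  z  (4B, 4-aligned); sizeof = 16, alignof = 4
0..2  ammo  (2B, 2-aligned)
2..8  -- padding (6B)
8..112  id  (104B, 8-aligned)
112..116  score  (4B, 4-aligned)
116..120  -- padding (4B)
120..128  target  (8B, 8-aligned)
128..144  state  (16B, 4-aligned)
144..145  vx  (1B, 1-aligned)
145..146  -- padding (1B)
146..148  hp  (2B, 2-aligned)
148..152  -- padding (4B)
152..256  x  (104B, 8-aligned)
256..257  cooldown  (1B, 1-aligned)
257..264  -- tail padding (7B)
sizeof = 264, alignof = 8
— Meta2 —
0..104  x  (104B, 8-aligned)
104..112  target  (8B, 8-aligned)
112..113  vx  (1B, 1-aligned)
113..120  -- padding (7B)
120..224  id  (104B, 8-aligned)
224..226  ammo  (2B, 2-aligned)
226..228  -- padding (2B)
228..232  score  (4B, 4-aligned)
232..248  state  (16B, 4-aligned)
248..249  cooldown  (1B, 1-aligned)
249..250  -- padding (1B)
250..252  hp  (2B, 2-aligned)
252..256  -- tail padding (4B)
sizeof = 256, alignof = 8
264 − 256 = 8

8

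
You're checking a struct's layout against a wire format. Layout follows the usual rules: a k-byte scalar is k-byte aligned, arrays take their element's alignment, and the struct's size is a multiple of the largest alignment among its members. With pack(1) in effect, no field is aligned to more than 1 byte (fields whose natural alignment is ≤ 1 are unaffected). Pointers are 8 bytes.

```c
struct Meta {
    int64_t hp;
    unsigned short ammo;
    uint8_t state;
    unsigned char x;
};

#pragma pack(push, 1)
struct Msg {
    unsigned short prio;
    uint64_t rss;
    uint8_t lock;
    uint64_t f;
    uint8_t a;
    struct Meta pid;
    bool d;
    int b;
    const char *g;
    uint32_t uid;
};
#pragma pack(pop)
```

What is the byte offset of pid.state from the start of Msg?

Meta: 0..8  hp  (8B, 8-aligned); 8..10  ammo  (2B, 2-aligned); 10..11  state  (1B, 1-aligned); 11..12  x  (1B, 1-aligned); 12..16  -- tail padding (4B); sizeof = 16, alignof = 8
0..2  prio  (2B, 1-aligned)
2..10  rss  (8B, 1-aligned)
10..11  lock  (1B, 1-aligned)
11..19  f  (8B, 1-aligned)
19..20  a  (1B, 1-aligned)
20..36  pid  (16B, 1-aligned)
within Meta: state at 10
20 + 10 = 30

30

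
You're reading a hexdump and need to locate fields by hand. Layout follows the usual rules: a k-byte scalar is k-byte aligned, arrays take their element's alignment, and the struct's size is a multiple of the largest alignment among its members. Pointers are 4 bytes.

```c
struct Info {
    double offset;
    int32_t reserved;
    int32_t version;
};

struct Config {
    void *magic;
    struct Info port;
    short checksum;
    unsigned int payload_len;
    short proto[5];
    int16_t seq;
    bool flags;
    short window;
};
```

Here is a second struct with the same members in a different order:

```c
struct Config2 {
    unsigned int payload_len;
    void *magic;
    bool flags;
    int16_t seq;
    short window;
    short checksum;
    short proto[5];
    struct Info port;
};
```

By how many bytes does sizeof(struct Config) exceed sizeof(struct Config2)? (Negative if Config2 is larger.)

0

Info: 0..8  offset  (8B, 8-aligned); 8..12  reserved  (4B, 4-aligned); 12..16  version  (4B, 4-aligned); sizeof = 16, alignof = 8
0..4  magic  (4B, 4-aligned)
4..8  -- padding (4B)
8..24  port  (16B, 8-aligned)
24..26  checksum  (2B, 2-aligned)
26..28  -- padding (2B)
28..32  payload_len  (4B, 4-aligned)
32..42  proto  (10B, 2-aligned)
42..44  seq  (2B, 2-aligned)
44..45  flags  (1B, 1-aligned)
45..46  -- padding (1B)
46..48  window  (2B, 2-aligned)
sizeof = 48, alignof = 8
— Config2 —
0..4  payload_len  (4B, 4-aligned)
4..8  magic  (4B, 4-aligned)
8..9  flags  (1B, 1-aligned)
9..10  -- padding (1B)
10..12  seq  (2B, 2-aligned)
12..14  window  (2B, 2-aligned)
14..16  checksum  (2B, 2-aligned)
16..26  proto  (10B, 2-aligned)
26..32  -- padding (6B)
32..48  port  (16B, 8-aligned)
sizeof = 48, alignof = 8
48 − 48 = 0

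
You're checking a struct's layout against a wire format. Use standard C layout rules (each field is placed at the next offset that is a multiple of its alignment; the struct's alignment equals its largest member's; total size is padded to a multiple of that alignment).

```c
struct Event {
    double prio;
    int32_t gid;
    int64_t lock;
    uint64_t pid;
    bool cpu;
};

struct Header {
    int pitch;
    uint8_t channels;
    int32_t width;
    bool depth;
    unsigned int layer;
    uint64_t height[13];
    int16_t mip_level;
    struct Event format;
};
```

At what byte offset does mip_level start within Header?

Event: 0..8  prio  (8B, 8-aligned); 8..12  gid  (4B, 4-aligned); 12..16  -- padding (4B); 16..24  lock  (8B, 8-aligned); 24..32  pid  (8B, 8-aligned); 32..33  cpu  (1B, 1-aligned); 33..40  -- tail padding (7B); sizeof = 40, alignof = 8
0..4  pitch  (4B, 4-aligned)
4..5  channels  (1B, 1-aligned)
5..8  -- padding (3B)
8..12  width  (4B, 4-aligned)
12..13  depth  (1B, 1-aligned)
13..16  -- padding (3B)
16..20  layer  (4B, 4-aligned)
20..24  -- padding (4B)
24..128  height  (104B, 8-aligned)
128..130  mip_level  (2B, 2-aligned)

128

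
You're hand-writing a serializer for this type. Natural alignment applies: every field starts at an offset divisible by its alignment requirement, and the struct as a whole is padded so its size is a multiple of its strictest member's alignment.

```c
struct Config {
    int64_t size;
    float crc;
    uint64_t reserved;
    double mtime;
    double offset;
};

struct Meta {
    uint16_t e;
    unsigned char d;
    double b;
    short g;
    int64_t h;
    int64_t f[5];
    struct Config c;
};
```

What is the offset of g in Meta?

Config: size at 0 (size 8, align 8) → ends 8; crc at 8 (size 4, align 4) → ends 12; pad 4 to align 8 for reserved; reserved at 16 (size 8, align 8) → ends 24; mtime at 24 (size 8, align 8) → ends 32; offset at 32 (size 8, align 8) → ends 40; total 40 bytes, alignment 8
e at 0 (size 2, align 2) → ends 2
d at 2 (size 1, align 1) → ends 3
pad 5 to align 8 for b
b at 8 (size 8, align 8) → ends 16
g at 16 (size 2, align 2) → ends 18

16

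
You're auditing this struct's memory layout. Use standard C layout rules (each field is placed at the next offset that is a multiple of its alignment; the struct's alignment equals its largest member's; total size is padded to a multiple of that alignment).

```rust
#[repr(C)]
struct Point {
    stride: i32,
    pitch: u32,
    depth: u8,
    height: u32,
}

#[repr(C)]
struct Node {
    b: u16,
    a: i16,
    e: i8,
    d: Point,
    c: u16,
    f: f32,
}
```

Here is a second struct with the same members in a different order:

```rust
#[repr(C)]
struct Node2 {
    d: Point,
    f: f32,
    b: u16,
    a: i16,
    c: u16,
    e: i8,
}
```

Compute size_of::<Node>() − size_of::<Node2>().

Point: @0: stride [4B, align 4] → 4; @4: pitch [4B, align 4] → 8; @8: depth [1B, align 1] → 9; +3 pad (align 4); @12: height [4B, align 4] → 16; size 16, align 4
@0: b [2B, align 2] → 2
@2: a [2B, align 2] → 4
@4: e [1B, align 1] → 5
+3 pad (align 4)
@8: d [16B, align 4] → 24
@24: c [2B, align 2] → 26
+2 pad (align 4)
@28: f [4B, align 4] → 32
size 32, align 4
— Node2 —
@0: d [16B, align 4] → 16
@16: f [4B, align 4] → 20
@20: b [2B, align 2] → 22
@22: a [2B, align 2] → 24
@24: c [2B, align 2] → 26
@26: e [1B, align 1] → 27
+1 tail pad (align 4)
size 28, align 4
32 − 28 = 4

4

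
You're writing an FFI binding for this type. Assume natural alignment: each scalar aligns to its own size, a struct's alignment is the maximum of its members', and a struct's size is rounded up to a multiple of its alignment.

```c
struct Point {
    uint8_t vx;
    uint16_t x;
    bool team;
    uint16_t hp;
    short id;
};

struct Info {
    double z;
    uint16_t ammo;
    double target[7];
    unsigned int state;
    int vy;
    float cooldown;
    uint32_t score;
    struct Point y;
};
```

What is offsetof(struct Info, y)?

Point: vx at 0 (size 1, align 1) → ends 1; pad 1 to align 2 for x; x at 2 (size 2, align 2) → ends 4; team at 4 (size 1, align 1) → ends 5; pad 1 to align 2 for hp; hp at 6 (size 2, align 2) → ends 8; id at 8 (size 2, align 2) → ends 10; total 10 bytes, alignment 2
z at 0 (size 8, align 8) → ends 8
ammo at 8 (size 2, align 2) → ends 10
pad 6 to align 8 for target
target at 16 (size 56, align 8) → ends 72
state at 72 (size 4, align 4) → ends 76
vy at 76 (size 4, align 4) → ends 80
cooldown at 80 (size 4, align 4) → ends 84
score at 84 (size 4, align 4) → ends 88
y at 88 (size 10, align 2) → ends 98

88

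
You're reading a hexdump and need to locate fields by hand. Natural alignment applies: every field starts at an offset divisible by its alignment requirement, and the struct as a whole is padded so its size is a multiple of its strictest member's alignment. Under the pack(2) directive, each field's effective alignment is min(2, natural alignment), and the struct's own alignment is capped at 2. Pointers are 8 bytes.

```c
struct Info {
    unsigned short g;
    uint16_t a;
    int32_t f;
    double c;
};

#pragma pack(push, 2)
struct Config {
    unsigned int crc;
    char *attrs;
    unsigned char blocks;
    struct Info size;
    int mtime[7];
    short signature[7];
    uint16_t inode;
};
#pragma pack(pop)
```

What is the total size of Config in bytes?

Info: g at 0 (size 2, align 2) → ends 2; a at 2 (size 2, align 2) → ends 4; f at 4 (size 4, align 4) → ends 8; c at 8 (size 8, align 8) → ends 16; total 16 bytes, alignment 8
crc at 0 (size 4, align 2) → ends 4
attrs at 4 (size 8, align 2) → ends 12
blocks at 12 (size 1, align 1) → ends 13
pad 1 to align 2 for size
size at 14 (size 16, align 2) → ends 30
mtime at 30 (size 28, align 2) → ends 58
signature at 58 (size 14, align 2) → ends 72
inode at 72 (size 2, align 2) → ends 74
total 74 bytes, alignment 2

74 bytes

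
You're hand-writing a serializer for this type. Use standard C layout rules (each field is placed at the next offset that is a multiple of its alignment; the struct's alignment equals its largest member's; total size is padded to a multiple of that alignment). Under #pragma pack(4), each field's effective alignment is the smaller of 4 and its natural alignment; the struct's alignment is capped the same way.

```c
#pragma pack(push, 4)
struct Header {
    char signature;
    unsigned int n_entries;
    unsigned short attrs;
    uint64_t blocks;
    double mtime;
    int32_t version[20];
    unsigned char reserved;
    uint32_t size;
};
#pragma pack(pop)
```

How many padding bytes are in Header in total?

0..1  signature  (1B, 1-aligned)
1..4  -- padding (3B)
4..8  n_entries  (4B, 4-aligned)
8..10  attrs  (2B, 2-aligned)
10..12  -- padding (2B)
12..20  blocks  (8B, 4-aligned)
20..28  mtime  (8B, 4-aligned)
28..108  version  (80B, 4-aligned)
108..109  reserved  (1B, 1-aligned)
109..112  -- padding (3B)
112..116  size  (4B, 4-aligned)
sizeof = 116, alignof = 4
data bytes 108, size 116 → padding 8

8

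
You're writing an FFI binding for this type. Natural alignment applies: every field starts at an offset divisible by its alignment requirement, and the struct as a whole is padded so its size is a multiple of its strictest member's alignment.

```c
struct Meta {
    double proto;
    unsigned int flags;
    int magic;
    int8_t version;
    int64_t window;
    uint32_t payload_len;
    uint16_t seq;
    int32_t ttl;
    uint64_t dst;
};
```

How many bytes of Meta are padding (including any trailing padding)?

13

0..8  proto  (8B, 8-aligned)
8..12  flags  (4B, 4-aligned)
12..16  magic  (4B, 4-aligned)
16..17  version  (1B, 1-aligned)
17..24  -- padding (7B)
24..32  window  (8B, 8-aligned)
32..36  payload_len  (4B, 4-aligned)
36..38  seq  (2B, 2-aligned)
38..40  -- padding (2B)
40..44  ttl  (4B, 4-aligned)
44..48  -- padding (4B)
48..56  dst  (8B, 8-aligned)
sizeof = 56, alignof = 8
data bytes 43, size 56 → padding 13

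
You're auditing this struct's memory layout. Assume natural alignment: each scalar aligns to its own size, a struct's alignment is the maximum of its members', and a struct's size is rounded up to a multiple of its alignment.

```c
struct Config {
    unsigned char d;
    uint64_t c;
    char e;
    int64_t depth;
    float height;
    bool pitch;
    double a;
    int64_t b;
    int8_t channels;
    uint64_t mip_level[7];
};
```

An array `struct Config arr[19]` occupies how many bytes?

2280

0..1  d  (1B, 1-aligned)
1..8  -- padding (7B)
8..16  c  (8B, 8-aligned)
16..17  e  (1B, 1-aligned)
17..24  -- padding (7B)
24..32  depth  (8B, 8-aligned)
32..36  height  (4B, 4-aligned)
36..37  pitch  (1B, 1-aligned)
37..40  -- padding (3B)
40..48  a  (8B, 8-aligned)
48..56  b  (8B, 8-aligned)
56..57  channels  (1B, 1-aligned)
57..64  -- padding (7B)
64..120  mip_level  (56B, 8-aligned)
sizeof = 120, alignof = 8
array of 19: 19 × 120 = 2280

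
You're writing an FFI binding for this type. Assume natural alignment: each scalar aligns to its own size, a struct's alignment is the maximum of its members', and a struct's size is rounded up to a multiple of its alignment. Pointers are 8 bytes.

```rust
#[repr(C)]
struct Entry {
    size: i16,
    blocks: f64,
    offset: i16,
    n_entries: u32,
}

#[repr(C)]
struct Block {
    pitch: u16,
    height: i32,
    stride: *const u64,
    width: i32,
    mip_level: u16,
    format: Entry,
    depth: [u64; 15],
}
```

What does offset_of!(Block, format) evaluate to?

24

Entry: @0: size [2B, align 2] → 2; +6 pad (align 8); @8: blocks [8B, align 8] → 16; @16: offset [2B, align 2] → 18; +2 pad (align 4); @20: n_entries [4B, align 4] → 24; size 24, align 8
@0: pitch [2B, align 2] → 2
+2 pad (align 4)
@4: height [4B, align 4] → 8
@8: stride [8B, align 8] → 16
@16: width [4B, align 4] → 20
@20: mip_level [2B, align 2] → 22
+2 pad (align 8)
@24: format [24B, align 8] → 48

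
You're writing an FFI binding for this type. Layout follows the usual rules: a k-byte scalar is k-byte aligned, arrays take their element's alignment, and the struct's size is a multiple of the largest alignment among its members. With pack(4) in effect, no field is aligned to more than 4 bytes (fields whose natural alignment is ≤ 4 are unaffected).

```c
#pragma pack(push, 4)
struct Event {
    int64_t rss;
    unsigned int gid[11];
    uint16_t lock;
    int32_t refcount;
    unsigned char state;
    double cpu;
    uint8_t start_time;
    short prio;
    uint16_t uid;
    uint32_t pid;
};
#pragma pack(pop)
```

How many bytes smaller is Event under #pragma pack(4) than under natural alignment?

4

natural layout:
  0..8  rss  (8B, 8-aligned)
  8..52  gid  (44B, 4-aligned)
  52..54  lock  (2B, 2-aligned)
  54..56  -- padding (2B)
  56..60  refcount  (4B, 4-aligned)
  60..61  state  (1B, 1-aligned)
  61..64  -- padding (3B)
  64..72  cpu  (8B, 8-aligned)
  72..73  start_time  (1B, 1-aligned)
  73..74  -- padding (1B)
  74..76  prio  (2B, 2-aligned)
  76..78  uid  (2B, 2-aligned)
  78..80  -- padding (2B)
  80..84  pid  (4B, 4-aligned)
  84..88  -- tail padding (4B)
  sizeof = 88, alignof = 8
packed(4) layout:
  0..8  rss  (8B, 4-aligned)
  8..52  gid  (44B, 4-aligned)
  52..54  lock  (2B, 2-aligned)
  54..56  -- padding (2B)
  56..60  refcount  (4B, 4-aligned)
  60..61  state  (1B, 1-aligned)
  61..64  -- padding (3B)
  64..72  cpu  (8B, 4-aligned)
  72..73  start_time  (1B, 1-aligned)
  73..74  -- padding (1B)
  74..76  prio  (2B, 2-aligned)
  76..78  uid  (2B, 2-aligned)
  78..80  -- padding (2B)
  80..84  pid  (4B, 4-aligned)
  sizeof = 84, alignof = 4
88 − 84 = 4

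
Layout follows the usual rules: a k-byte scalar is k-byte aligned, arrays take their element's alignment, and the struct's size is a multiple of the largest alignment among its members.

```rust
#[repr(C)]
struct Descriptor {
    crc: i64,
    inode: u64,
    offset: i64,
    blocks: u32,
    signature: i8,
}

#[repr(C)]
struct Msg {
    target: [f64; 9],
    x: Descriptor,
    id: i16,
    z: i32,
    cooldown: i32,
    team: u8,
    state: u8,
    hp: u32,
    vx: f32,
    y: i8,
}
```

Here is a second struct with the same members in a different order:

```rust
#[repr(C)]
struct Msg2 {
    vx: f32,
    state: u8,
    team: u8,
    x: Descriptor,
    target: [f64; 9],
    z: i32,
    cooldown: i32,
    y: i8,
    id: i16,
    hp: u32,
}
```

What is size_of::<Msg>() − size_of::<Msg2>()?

8

Descriptor: 0..8  crc  (8B, 8-aligned); 8..16  inode  (8B, 8-aligned); 16..24  offset  (8B, 8-aligned); 24..28  blocks  (4B, 4-aligned); 28..29  signature  (1B, 1-aligned); 29..32  -- tail padding (3B); sizeof = 32, alignof = 8
0..72  target  (72B, 8-aligned)
72..104  x  (32B, 8-aligned)
104..106  id  (2B, 2-aligned)
106..108  -- padding (2B)
108..112  z  (4B, 4-aligned)
112..116  cooldown  (4B, 4-aligned)
116..117  team  (1B, 1-aligned)
117..118  state  (1B, 1-aligned)
118..120  -- padding (2B)
120..124  hp  (4B, 4-aligned)
124..128  vx  (4B, 4-aligned)
128..129  y  (1B, 1-aligned)
129..136  -- tail padding (7B)
sizeof = 136, alignof = 8
— Msg2 —
0..4  vx  (4B, 4-aligned)
4..5  state  (1B, 1-aligned)
5..6  team  (1B, 1-aligned)
6..8  -- padding (2B)
8..40  x  (32B, 8-aligned)
40..112  target  (72B, 8-aligned)
112..116  z  (4B, 4-aligned)
116..120  cooldown  (4B, 4-aligned)
120..121  y  (1B, 1-aligned)
121..122  -- padding (1B)
122..124  id  (2B, 2-aligned)
124..128  hp  (4B, 4-aligned)
sizeof = 128, alignof = 8
136 − 128 = 8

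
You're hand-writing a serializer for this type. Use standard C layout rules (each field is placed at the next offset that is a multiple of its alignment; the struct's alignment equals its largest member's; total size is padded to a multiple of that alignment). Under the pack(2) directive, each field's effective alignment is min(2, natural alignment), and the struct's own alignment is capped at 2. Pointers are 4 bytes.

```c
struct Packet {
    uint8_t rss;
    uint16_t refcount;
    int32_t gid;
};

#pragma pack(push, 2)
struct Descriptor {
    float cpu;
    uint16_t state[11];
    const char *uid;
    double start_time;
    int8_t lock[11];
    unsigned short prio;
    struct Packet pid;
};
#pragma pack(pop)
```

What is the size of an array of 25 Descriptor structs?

1500

Packet: @0: rss [1B, align 1] → 1; +1 pad (align 2); @2: refcount [2B, align 2] → 4; @4: gid [4B, align 4] → 8; size 8, align 4
@0: cpu [4B, align 2] → 4
@4: state [22B, align 2] → 26
@26: uid [4B, align 2] → 30
@30: start_time [8B, align 2] → 38
@38: lock [11B, align 1] → 49
+1 pad (align 2)
@50: prio [2B, align 2] → 52
@52: pid [8B, align 2] → 60
size 60, align 2
array of 25: 25 × 60 = 1500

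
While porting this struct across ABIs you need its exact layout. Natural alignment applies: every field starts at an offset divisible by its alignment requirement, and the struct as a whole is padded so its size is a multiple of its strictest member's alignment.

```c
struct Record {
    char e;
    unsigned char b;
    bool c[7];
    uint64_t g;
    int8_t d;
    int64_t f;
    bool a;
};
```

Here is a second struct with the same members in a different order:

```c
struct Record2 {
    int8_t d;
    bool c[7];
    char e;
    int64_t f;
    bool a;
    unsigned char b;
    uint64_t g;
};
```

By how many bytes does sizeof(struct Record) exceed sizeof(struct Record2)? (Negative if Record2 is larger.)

0..1  e  (1B, 1-aligned)
1..2  b  (1B, 1-aligned)
2..9  c  (7B, 1-aligned)
9..16  -- padding (7B)
16..24  g  (8B, 8-aligned)
24..25  d  (1B, 1-aligned)
25..32  -- padding (7B)
32..40  f  (8B, 8-aligned)
40..41  a  (1B, 1-aligned)
41..48  -- tail padding (7B)
sizeof = 48, alignof = 8
— Record2 —
0..1  d  (1B, 1-aligned)
1..8  c  (7B, 1-aligned)
8..9  e  (1B, 1-aligned)
9..16  -- padding (7B)
16..24  f  (8B, 8-aligned)
24..25  a  (1B, 1-aligned)
25..26  b  (1B, 1-aligned)
26..32  -- padding (6B)
32..40  g  (8B, 8-aligned)
sizeof = 40, alignof = 8
48 − 40 = 8

8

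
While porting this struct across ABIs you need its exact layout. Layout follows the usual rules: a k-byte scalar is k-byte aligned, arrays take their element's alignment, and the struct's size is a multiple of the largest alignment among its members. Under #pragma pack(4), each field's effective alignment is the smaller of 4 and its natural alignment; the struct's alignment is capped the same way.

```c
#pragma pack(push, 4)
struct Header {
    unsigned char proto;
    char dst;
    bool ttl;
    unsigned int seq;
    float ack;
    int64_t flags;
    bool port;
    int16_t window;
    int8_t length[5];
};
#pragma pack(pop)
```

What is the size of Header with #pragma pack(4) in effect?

32

proto at 0 (size 1, align 1) → ends 1
dst at 1 (size 1, align 1) → ends 2
ttl at 2 (size 1, align 1) → ends 3
pad 1 to align 4 for seq
seq at 4 (size 4, align 4) → ends 8
ack at 8 (size 4, align 4) → ends 12
flags at 12 (size 8, align 4) → ends 20
port at 20 (size 1, align 1) → ends 21
pad 1 to align 2 for window
window at 22 (size 2, align 2) → ends 24
length at 24 (size 5, align 1) → ends 29
tail pad 3 to reach multiple of 4
total 32 bytes, alignment 4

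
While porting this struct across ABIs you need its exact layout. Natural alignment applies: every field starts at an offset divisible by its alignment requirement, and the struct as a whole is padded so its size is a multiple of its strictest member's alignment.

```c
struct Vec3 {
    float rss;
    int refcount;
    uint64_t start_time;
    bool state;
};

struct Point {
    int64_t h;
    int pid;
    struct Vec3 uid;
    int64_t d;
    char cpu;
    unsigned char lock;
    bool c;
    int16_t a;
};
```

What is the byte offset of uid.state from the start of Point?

32

Vec3: @0: rss [4B, align 4] → 4; @4: refcount [4B, align 4] → 8; @8: start_time [8B, align 8] → 16; @16: state [1B, align 1] → 17; +7 tail pad (align 8); size 24, align 8
@0: h [8B, align 8] → 8
@8: pid [4B, align 4] → 12
+4 pad (align 8)
@16: uid [24B, align 8] → 40
within Vec3: state at 16
16 + 16 = 32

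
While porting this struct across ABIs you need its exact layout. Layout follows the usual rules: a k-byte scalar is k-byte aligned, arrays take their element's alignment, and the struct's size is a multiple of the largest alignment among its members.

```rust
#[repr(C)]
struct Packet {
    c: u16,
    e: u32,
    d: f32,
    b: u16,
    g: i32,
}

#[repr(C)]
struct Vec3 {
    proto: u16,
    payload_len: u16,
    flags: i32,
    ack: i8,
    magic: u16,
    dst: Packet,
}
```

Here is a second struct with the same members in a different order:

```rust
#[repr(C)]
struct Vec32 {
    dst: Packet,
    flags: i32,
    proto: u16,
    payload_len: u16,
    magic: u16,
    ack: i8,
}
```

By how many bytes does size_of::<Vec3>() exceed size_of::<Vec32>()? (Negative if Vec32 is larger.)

0

Packet: c at 0 (size 2, align 2) → ends 2; pad 2 to align 4 for e; e at 4 (size 4, align 4) → ends 8; d at 8 (size 4, align 4) → ends 12; b at 12 (size 2, align 2) → ends 14; pad 2 to align 4 for g; g at 16 (size 4, align 4) → ends 20; total 20 bytes, alignment 4
proto at 0 (size 2, align 2) → ends 2
payload_len at 2 (size 2, align 2) → ends 4
flags at 4 (size 4, align 4) → ends 8
ack at 8 (size 1, align 1) → ends 9
pad 1 to align 2 for magic
magic at 10 (size 2, align 2) → ends 12
dst at 12 (size 20, align 4) → ends 32
total 32 bytes, alignment 4
— Vec32 —
dst at 0 (size 20, align 4) → ends 20
flags at 20 (size 4, align 4) → ends 24
proto at 24 (size 2, align 2) → ends 26
payload_len at 26 (size 2, align 2) → ends 28
magic at 28 (size 2, align 2) → ends 30
ack at 30 (size 1, align 1) → ends 31
tail pad 1 to reach multiple of 4
total 32 bytes, alignment 4
32 − 32 = 0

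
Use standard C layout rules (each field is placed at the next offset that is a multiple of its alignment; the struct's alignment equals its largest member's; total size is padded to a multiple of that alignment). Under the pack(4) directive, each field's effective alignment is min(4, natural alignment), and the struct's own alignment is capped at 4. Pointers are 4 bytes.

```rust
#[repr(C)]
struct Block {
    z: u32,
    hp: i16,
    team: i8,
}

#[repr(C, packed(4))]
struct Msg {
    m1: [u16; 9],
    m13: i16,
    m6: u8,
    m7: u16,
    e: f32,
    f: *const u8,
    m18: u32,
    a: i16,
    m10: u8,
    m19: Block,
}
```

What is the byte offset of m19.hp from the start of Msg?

Block: @0: z [4B, align 4] → 4; @4: hp [2B, align 2] → 6; @6: team [1B, align 1] → 7; +1 tail pad (align 4); size 8, align 4
@0: m1 [18B, align 2] → 18
@18: m13 [2B, align 2] → 20
@20: m6 [1B, align 1] → 21
+1 pad (align 2)
@22: m7 [2B, align 2] → 24
@24: e [4B, align 4] → 28
@28: f [4B, align 4] → 32
@32: m18 [4B, align 4] → 36
@36: a [2B, align 2] → 38
@38: m10 [1B, align 1] → 39
+1 pad (align 4)
@40: m19 [8B, align 4] → 48
within Block: hp at 4
40 + 4 = 44

44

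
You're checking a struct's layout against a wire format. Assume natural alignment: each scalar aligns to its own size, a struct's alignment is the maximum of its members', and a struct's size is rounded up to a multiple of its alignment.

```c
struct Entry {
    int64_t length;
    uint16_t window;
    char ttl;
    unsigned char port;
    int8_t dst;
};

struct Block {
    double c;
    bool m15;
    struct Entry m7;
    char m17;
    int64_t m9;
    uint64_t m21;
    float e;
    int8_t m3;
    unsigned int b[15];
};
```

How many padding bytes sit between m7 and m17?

0

Entry: 0..8  length  (8B, 8-aligned); 8..10  window  (2B, 2-aligned); 10..11  ttl  (1B, 1-aligned); 11..12  port  (1B, 1-aligned); 12..13  dst  (1B, 1-aligned); 13..16  -- tail padding (3B); sizeof = 16, alignof = 8
0..8  c  (8B, 8-aligned)
8..9  m15  (1B, 1-aligned)
9..16  -- padding (7B)
16..32  m7  (16B, 8-aligned)
32..33  m17  (1B, 1-aligned)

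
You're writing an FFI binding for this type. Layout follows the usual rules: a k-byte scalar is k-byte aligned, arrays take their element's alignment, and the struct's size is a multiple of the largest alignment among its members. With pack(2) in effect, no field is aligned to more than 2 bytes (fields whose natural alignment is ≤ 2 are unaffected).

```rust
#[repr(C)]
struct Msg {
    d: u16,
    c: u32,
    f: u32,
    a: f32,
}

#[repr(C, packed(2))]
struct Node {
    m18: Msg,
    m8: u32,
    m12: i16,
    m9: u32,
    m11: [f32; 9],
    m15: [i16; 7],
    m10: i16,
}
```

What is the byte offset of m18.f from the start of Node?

8

Msg: @0: d [2B, align 2] → 2; +2 pad (align 4); @4: c [4B, align 4] → 8; @8: f [4B, align 4] → 12; @12: a [4B, align 4] → 16; size 16, align 4
@0: m18 [16B, align 2] → 16
within Msg: f at 8
0 + 8 = 8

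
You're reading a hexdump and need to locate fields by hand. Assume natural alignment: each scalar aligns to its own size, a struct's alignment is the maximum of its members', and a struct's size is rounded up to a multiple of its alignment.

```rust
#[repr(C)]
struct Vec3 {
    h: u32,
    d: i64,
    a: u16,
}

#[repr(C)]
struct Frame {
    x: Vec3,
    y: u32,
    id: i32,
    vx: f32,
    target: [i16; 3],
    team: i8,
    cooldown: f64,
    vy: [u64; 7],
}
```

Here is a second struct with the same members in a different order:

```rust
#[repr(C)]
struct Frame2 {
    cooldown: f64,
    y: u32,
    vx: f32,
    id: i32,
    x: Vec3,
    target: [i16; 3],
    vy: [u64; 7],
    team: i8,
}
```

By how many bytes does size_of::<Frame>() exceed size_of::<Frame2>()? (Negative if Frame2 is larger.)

-8

Vec3: @0: h [4B, align 4] → 4; +4 pad (align 8); @8: d [8B, align 8] → 16; @16: a [2B, align 2] → 18; +6 tail pad (align 8); size 24, align 8
@0: x [24B, align 8] → 24
@24: y [4B, align 4] → 28
@28: id [4B, align 4] → 32
@32: vx [4B, align 4] → 36
@36: target [6B, align 2] → 42
@42: team [1B, align 1] → 43
+5 pad (align 8)
@48: cooldown [8B, align 8] → 56
@56: vy [56B, align 8] → 112
size 112, align 8
— Frame2 —
@0: cooldown [8B, align 8] → 8
@8: y [4B, align 4] → 12
@12: vx [4B, align 4] → 16
@16: id [4B, align 4] → 20
+4 pad (align 8)
@24: x [24B, align 8] → 48
@48: target [6B, align 2] → 54
+2 pad (align 8)
@56: vy [56B, align 8] → 112
@112: team [1B, align 1] → 113
+7 tail pad (align 8)
size 120, align 8
112 − 120 = -8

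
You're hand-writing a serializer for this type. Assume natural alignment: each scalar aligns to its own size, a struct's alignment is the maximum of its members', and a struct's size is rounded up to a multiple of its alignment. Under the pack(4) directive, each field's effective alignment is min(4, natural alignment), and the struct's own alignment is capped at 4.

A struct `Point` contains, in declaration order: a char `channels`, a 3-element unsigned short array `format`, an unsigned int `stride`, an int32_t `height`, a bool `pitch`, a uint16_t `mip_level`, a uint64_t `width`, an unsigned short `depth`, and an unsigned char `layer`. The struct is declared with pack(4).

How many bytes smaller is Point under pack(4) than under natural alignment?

natural layout:
  0..1  channels  (1B, 1-aligned)
  1..2  -- padding (1B)
  2..8  format  (6B, 2-aligned)
  8..12  stride  (4B, 4-aligned)
  12..16  height  (4B, 4-aligned)
  16..17  pitch  (1B, 1-aligned)
  17..18  -- padding (1B)
  18..20  mip_level  (2B, 2-aligned)
  20..24  -- padding (4B)
  24..32  width  (8B, 8-aligned)
  32..34  depth  (2B, 2-aligned)
  34..35  layer  (1B, 1-aligned)
  35..40  -- tail padding (5B)
  sizeof = 40, alignof = 8
packed(4) layout:
  0..1  channels  (1B, 1-aligned)
  1..2  -- padding (1B)
  2..8  format  (6B, 2-aligned)
  8..12  stride  (4B, 4-aligned)
  12..16  height  (4B, 4-aligned)
  16..17  pitch  (1B, 1-aligned)
  17..18  -- padding (1B)
  18..20  mip_level  (2B, 2-aligned)
  20..28  width  (8B, 4-aligned)
  28..30  depth  (2B, 2-aligned)
  30..31  layer  (1B, 1-aligned)
  31..32  -- tail padding (1B)
  sizeof = 32, alignof = 4
40 − 32 = 8

8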